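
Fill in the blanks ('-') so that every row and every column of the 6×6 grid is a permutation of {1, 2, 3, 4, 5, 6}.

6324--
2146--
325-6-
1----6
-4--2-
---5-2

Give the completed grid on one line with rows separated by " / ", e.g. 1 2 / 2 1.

At row 3, column 4: row 3 has {2,3,5,6}; column 4 has {4,5,6}; that leaves 1.
At row 3, column 6: row 3 has {1,2,3,5,6}; column 6 has {2,6}; that leaves 4.
At row 4, column 2: row 4 has {1,6}; column 2 has {1,2,3,4}; that leaves 5.
At row 4, column 3: row 4 has {1,5,6}; column 3 has {2,4,5}; that leaves 3.
At row 4, column 4: row 4 has {1,3,5,6}; column 4 has {1,4,5,6}; that leaves 2.
At row 4, column 5: row 4 has {1,2,3,5,6}; column 5 has {2,6}; that leaves 4.
At row 5, column 1: row 5 has {2,4}; column 1 has {1,2,3,6}; that leaves 5.
At row 5, column 4: row 5 has {2,4,5}; column 4 has {1,2,4,5,6}; that leaves 3.
At row 5, column 6: row 5 has {2,3,4,5}; column 6 has {2,4,6}; that leaves 1.
At row 6, column 1: row 6 has {2,5}; column 1 has {1,2,3,5,6}; that leaves 4.
At row 6, column 2: row 6 has {2,4,5}; column 2 has {1,2,3,4,5}; that leaves 6.
At row 6, column 3: row 6 has {2,4,5,6}; column 3 has {2,3,4,5}; that leaves 1.
At row 6, column 5: row 6 has {1,2,4,5,6}; column 5 has {2,4,6}; that leaves 3.
At row 1, column 6: row 1 has {2,3,4,6}; column 6 has {1,2,4,6}; that leaves 5.
At row 2, column 5: row 2 has {1,2,4,6}; column 5 has {2,3,4,6}; that leaves 5.
At row 2, column 6: row 2 has {1,2,4,5,6}; column 6 has {1,2,4,5,6}; that leaves 3.
At row 5, column 3: row 5 has {1,2,3,4,5}; column 3 has {1,2,3,4,5}; that leaves 6.
At row 1, column 5: row 1 has {2,3,4,5,6}; column 5 has {2,3,4,5,6}; that leaves 1.

6 3 2 4 1 5 / 2 1 4 6 5 3 / 3 2 5 1 6 4 / 1 5 3 2 4 6 / 5 4 6 3 2 1 / 4 6 1 5 3 2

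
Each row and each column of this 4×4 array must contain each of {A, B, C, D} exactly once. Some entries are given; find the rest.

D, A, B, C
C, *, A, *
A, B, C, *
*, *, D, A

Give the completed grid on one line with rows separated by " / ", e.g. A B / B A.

D A B C / C D A B / A B C D / B C D A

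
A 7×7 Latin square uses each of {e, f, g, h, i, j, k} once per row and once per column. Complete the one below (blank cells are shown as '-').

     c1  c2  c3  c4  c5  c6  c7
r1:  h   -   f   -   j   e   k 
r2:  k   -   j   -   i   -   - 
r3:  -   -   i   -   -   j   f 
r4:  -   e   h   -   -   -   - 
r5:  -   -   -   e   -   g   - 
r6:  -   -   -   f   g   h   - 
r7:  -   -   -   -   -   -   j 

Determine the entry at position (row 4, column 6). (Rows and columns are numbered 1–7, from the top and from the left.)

(r2,c6): row 2 has {i,j,k}; column 6 has {e,g,h,j}, so it must be f.
(r5,c3): row 5 has {e,g}; column 3 has {f,h,i,j}, so it must be k.
(r6,c3): row 6 has {f,g,h}; column 3 has {f,h,i,j,k}, so it must be e.
(r6,c7): row 6 has {e,f,g,h}; column 7 has {f,j,k}, so it must be i.
(r7,c3): row 7 has {j}; column 3 has {e,f,h,i,j,k}, so it must be g.
(r4,c7): row 4 has {e,h}; column 7 has {f,i,j,k}, so it must be g.
(r5,c7): row 5 has {e,g,k}; column 7 has {f,g,i,j,k}, so it must be h.
(r6,c1): row 6 has {e,f,g,h,i}; column 1 has {h,k}, so it must be j.
(r6,c2): row 6 has {e,f,g,h,i,j}; column 2 has {e}, so it must be k.
(r2,c7): row 2 has {f,i,j,k}; column 7 has {f,g,h,i,j,k}, so it must be e.
(r5,c5): row 5 has {e,g,h,k}; column 5 has {g,i,j}, so it must be f.
(r4,c5): row 4 has {e,g,h}; column 5 has {f,g,i,j}, so it must be k.
(r4,c6): row 4 has {e,g,h,k}; column 6 has {e,f,g,h,j}, so it must be i.

i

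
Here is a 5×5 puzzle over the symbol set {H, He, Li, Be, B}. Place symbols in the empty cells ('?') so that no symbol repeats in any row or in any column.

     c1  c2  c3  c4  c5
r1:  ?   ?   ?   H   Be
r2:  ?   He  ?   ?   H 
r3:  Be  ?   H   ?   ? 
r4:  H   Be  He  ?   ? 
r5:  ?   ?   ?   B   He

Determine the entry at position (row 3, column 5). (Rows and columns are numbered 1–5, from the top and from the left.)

Cell (r4,c4): row 4 has {H,He,Be}; column 4 has {H,B} → Li.
Cell (r4,c5): row 4 has {H,He,Li,Be}; column 5 has {H,He,Be} → B.
Cell (r5,c1): row 5 has {He,B}; column 1 has {H,Be} → Li.
Cell (r5,c2): row 5 has {He,Li,B}; column 2 has {He,Be} → H.
Cell (r5,c3): row 5 has {H,He,Li,B}; column 3 has {H,He} → Be.
Cell (r2,c1): row 2 has {H,He}; column 1 has {H,Li,Be} → B.
Cell (r2,c3): row 2 has {H,He,B}; column 3 has {H,He,Be} → Li.
Cell (r2,c4): row 2 has {H,He,Li,B}; column 4 has {H,Li,B} → Be.
Cell (r3,c4): row 3 has {H,Be}; column 4 has {H,Li,Be,B} → He.
Cell (r3,c5): row 3 has {H,He,Be}; column 5 has {H,He,Be,B} → Li.

Li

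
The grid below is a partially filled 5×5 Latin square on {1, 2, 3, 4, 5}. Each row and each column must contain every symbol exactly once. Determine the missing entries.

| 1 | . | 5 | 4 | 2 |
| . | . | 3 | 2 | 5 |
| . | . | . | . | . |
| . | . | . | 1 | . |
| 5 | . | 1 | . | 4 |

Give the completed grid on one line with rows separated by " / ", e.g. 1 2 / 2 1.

1 3 5 4 2 / 4 1 3 2 5 / 3 4 2 5 1 / 2 5 4 1 3 / 5 2 1 3 4

(r1,c2) = 3
(r2,c1) = 4
(r2,c2) = 1
(r4,c5) = 3
(r5,c2) = 2
(r5,c4) = 3
(r3,c4) = 5
(r3,c5) = 1
(r4,c1) = 2
(r4,c3) = 4
(r3,c1) = 3
(r3,c2) = 4
(r3,c3) = 2
(r4,c2) = 5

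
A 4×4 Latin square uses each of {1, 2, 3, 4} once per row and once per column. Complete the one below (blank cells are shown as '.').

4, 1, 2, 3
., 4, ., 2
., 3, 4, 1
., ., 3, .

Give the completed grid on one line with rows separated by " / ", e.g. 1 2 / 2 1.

4 1 2 3 / 3 4 1 2 / 2 3 4 1 / 1 2 3 4

(r2,c3) = 1
(r3,c1) = 2
(r4,c1) = 1
(r4,c2) = 2
(r4,c4) = 4
(r2,c1) = 3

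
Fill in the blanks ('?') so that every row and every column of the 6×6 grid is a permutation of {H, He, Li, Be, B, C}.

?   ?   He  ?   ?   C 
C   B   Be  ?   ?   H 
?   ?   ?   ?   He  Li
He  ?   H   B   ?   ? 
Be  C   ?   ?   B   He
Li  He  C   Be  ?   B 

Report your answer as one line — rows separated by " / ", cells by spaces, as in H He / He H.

B H He Li Be C / C B Be He Li H / H Be B C He Li / He Li H B C Be / Be C Li H B He / Li He C Be H B

Cell (r2,c5): row 2 has {H,Be,B,C}; column 5 has {He,B} → Li.
Cell (r3,c3): row 3 has {He,Li}; column 3 has {H,He,Be,C} → B.
Cell (r4,c6): row 4 has {H,He,B}; column 6 has {H,He,Li,B,C} → Be.
Cell (r5,c3): row 5 has {He,Be,B,C}; column 3 has {H,He,Be,B,C} → Li.
Cell (r5,c4): row 5 has {He,Li,Be,B,C}; column 4 has {Be,B} → H.
Cell (r6,c5): row 6 has {He,Li,Be,B,C}; column 5 has {He,Li,B} → H.
Cell (r1,c4): row 1 has {He,C}; column 4 has {H,Be,B} → Li.
Cell (r1,c5): row 1 has {He,Li,C}; column 5 has {H,He,Li,B} → Be.
Cell (r2,c4): row 2 has {H,Li,Be,B,C}; column 4 has {H,Li,Be,B} → He.
Cell (r3,c1): row 3 has {He,Li,B}; column 1 has {He,Li,Be,C} → H.
Cell (r3,c2): row 3 has {H,He,Li,B}; column 2 has {He,B,C} → Be.
Cell (r3,c4): row 3 has {H,He,Li,Be,B}; column 4 has {H,He,Li,Be,B} → C.
Cell (r4,c2): row 4 has {H,He,Be,B}; column 2 has {He,Be,B,C} → Li.
Cell (r4,c5): row 4 has {H,He,Li,Be,B}; column 5 has {H,He,Li,Be,B} → C.
Cell (r1,c1): row 1 has {He,Li,Be,C}; column 1 has {H,He,Li,Be,C} → B.
Cell (r1,c2): row 1 has {He,Li,Be,B,C}; column 2 has {He,Li,Be,B,C} → H.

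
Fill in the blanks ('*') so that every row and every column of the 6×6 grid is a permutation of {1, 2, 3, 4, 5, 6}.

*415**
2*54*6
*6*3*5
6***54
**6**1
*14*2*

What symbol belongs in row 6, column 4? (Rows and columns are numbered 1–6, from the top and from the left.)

6

At row 1, column 1: row 1 has {1,4,5}; column 1 has {2,6}; that leaves 3.
At row 1, column 5: row 1 has {1,3,4,5}; column 5 has {2,5}; that leaves 6.
At row 1, column 6: row 1 has {1,3,4,5,6}; column 6 has {1,4,5,6}; that leaves 2.
At row 2, column 2: row 2 has {2,4,5,6}; column 2 has {1,4,6}; that leaves 3.
At row 2, column 5: row 2 has {2,3,4,5,6}; column 5 has {2,5,6}; that leaves 1.
At row 3, column 3: row 3 has {3,5,6}; column 3 has {1,4,5,6}; that leaves 2.
At row 3, column 5: row 3 has {2,3,5,6}; column 5 has {1,2,5,6}; that leaves 4.
At row 4, column 2: row 4 has {4,5,6}; column 2 has {1,3,4,6}; that leaves 2.
At row 4, column 3: row 4 has {2,4,5,6}; column 3 has {1,2,4,5,6}; that leaves 3.
At row 4, column 4: row 4 has {2,3,4,5,6}; column 4 has {3,4,5}; that leaves 1.
At row 5, column 2: row 5 has {1,6}; column 2 has {1,2,3,4,6}; that leaves 5.
At row 5, column 4: row 5 has {1,5,6}; column 4 has {1,3,4,5}; that leaves 2.
At row 5, column 5: row 5 has {1,2,5,6}; column 5 has {1,2,4,5,6}; that leaves 3.
At row 6, column 1: row 6 has {1,2,4}; column 1 has {2,3,6}; that leaves 5.
At row 6, column 4: row 6 has {1,2,4,5}; column 4 has {1,2,3,4,5}; that leaves 6.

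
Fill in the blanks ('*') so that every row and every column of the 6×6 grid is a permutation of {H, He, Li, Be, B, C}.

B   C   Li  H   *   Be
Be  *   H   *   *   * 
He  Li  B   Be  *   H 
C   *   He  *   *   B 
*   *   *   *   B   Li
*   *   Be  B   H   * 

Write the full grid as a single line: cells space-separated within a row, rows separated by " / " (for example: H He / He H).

B C Li H He Be / Be B H C Li He / He Li B Be C H / C H He Li Be B / H Be C He B Li / Li He Be B H C

(r1,c5) = He
(r3,c5) = C
(r4,c4) = Li
(r4,c5) = Be
(r5,c1) = H
(r5,c3) = C
(r5,c4) = He
(r6,c1) = Li
(r6,c2) = He
(r6,c6) = C
(r2,c2) = B
(r2,c4) = C
(r2,c5) = Li
(r2,c6) = He
(r4,c2) = H
(r5,c2) = Be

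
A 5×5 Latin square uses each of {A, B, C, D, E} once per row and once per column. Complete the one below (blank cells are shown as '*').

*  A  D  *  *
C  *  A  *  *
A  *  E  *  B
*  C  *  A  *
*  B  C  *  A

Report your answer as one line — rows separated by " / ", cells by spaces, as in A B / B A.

At row 3, column 2: row 3 has {A,B,E}; column 2 has {A,B,C}; that leaves D.
At row 3, column 4: row 3 has {A,B,D,E}; column 4 has {A}; that leaves C.
At row 4, column 3: row 4 has {A,C}; column 3 has {A,C,D,E}; that leaves B.
At row 2, column 2: row 2 has {A,C}; column 2 has {A,B,C,D}; that leaves E.
At row 2, column 5: row 2 has {A,C,E}; column 5 has {A,B}; that leaves D.
At row 4, column 5: row 4 has {A,B,C}; column 5 has {A,B,D}; that leaves E.
At row 1, column 5: row 1 has {A,D}; column 5 has {A,B,D,E}; that leaves C.
At row 2, column 4: row 2 has {A,C,D,E}; column 4 has {A,C}; that leaves B.
At row 4, column 1: row 4 has {A,B,C,E}; column 1 has {A,C}; that leaves D.
At row 5, column 1: row 5 has {A,B,C}; column 1 has {A,C,D}; that leaves E.
At row 5, column 4: row 5 has {A,B,C,E}; column 4 has {A,B,C}; that leaves D.
At row 1, column 1: row 1 has {A,C,D}; column 1 has {A,C,D,E}; that leaves B.
At row 1, column 4: row 1 has {A,B,C,D}; column 4 has {A,B,C,D}; that leaves E.

B A D E C / C E A B D / A D E C B / D C B A E / E B C D A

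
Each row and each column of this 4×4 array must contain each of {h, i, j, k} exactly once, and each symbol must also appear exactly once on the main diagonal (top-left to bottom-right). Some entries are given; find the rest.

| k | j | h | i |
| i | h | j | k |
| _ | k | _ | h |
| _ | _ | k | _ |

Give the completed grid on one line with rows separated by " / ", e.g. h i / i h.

k j h i / i h j k / j k i h / h i k j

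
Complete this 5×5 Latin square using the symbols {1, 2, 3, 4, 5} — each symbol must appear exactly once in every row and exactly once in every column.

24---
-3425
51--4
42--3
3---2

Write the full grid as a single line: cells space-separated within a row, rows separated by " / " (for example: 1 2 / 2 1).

2 4 3 5 1 / 1 3 4 2 5 / 5 1 2 3 4 / 4 2 5 1 3 / 3 5 1 4 2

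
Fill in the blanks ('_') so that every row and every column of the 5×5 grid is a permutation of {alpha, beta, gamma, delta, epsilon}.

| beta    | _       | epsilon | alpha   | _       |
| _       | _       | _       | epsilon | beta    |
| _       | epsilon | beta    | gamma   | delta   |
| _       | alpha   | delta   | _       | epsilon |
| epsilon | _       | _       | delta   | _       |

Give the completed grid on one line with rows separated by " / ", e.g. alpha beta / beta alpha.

beta delta epsilon alpha gamma / delta gamma alpha epsilon beta / alpha epsilon beta gamma delta / gamma alpha delta beta epsilon / epsilon beta gamma delta alpha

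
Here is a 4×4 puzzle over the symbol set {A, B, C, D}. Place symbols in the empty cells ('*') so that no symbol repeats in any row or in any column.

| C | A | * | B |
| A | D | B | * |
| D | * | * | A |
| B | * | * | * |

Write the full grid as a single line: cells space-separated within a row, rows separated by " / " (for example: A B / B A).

C A D B / A D B C / D B C A / B C A D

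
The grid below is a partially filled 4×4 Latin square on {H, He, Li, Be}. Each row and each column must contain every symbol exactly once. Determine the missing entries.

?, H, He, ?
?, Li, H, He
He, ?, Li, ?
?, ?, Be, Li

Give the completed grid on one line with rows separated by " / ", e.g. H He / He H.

Cell (r1,c4): row 1 has {H,He}; column 4 has {He,Li} → Be.
Cell (r2,c1): row 2 has {H,He,Li}; column 1 has {He} → Be.
Cell (r3,c2): row 3 has {He,Li}; column 2 has {H,Li} → Be.
Cell (r3,c4): row 3 has {He,Li,Be}; column 4 has {He,Li,Be} → H.
Cell (r4,c1): row 4 has {Li,Be}; column 1 has {He,Be} → H.
Cell (r4,c2): row 4 has {H,Li,Be}; column 2 has {H,Li,Be} → He.
Cell (r1,c1): row 1 has {H,He,Be}; column 1 has {H,He,Be} → Li.

Li H He Be / Be Li H He / He Be Li H / H He Be Li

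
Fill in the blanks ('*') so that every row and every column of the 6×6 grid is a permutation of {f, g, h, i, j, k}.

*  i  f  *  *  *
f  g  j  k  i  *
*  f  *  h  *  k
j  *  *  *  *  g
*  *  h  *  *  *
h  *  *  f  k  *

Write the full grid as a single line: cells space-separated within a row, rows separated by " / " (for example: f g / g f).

k i f g h j / f g j k i h / g f i h j k / j h k i f g / i k h j g f / h j g f k i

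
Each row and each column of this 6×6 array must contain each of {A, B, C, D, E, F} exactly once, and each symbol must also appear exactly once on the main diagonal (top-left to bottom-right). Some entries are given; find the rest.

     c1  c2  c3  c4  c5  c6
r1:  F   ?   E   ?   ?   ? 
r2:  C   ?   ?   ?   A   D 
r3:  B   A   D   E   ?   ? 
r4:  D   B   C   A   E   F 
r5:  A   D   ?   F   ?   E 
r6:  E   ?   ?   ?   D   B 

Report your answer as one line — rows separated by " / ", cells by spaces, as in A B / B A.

F C E D B A / C E F B A D / B A D E F C / D B C A E F / A D B F C E / E F A C D B

(r1,c2) = C
(r1,c5) = B
(r1,c6) = A
(r2,c2) = E
(r2,c4) = B
(r3,c6) = C
(r5,c3) = B
(r5,c5) = C
(r6,c2) = F
(r6,c3) = A
(r6,c4) = C
(r1,c4) = D
(r2,c3) = F
(r3,c5) = F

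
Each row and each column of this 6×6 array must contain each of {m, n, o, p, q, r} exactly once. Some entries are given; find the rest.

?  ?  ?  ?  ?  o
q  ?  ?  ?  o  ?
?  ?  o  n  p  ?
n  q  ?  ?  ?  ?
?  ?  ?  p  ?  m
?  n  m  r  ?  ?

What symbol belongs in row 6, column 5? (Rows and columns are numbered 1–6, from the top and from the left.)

q

(r2,c4) = m
(r4,c4) = o
(r6,c5) = q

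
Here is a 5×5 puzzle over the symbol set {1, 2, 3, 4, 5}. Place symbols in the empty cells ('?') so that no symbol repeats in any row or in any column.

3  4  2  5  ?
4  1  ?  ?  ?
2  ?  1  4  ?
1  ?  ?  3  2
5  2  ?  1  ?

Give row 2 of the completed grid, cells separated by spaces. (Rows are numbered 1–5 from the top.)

4 1 5 2 3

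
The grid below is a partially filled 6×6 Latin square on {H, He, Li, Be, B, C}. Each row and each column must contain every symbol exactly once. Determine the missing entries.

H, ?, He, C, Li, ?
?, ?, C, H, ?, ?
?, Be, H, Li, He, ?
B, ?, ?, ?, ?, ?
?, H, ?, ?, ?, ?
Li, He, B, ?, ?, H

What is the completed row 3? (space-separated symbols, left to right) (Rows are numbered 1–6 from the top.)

C Be H Li He B

(r1,c2) = B
(r1,c6) = Be
(r2,c2) = Li
(r3,c1) = C
(r3,c6) = B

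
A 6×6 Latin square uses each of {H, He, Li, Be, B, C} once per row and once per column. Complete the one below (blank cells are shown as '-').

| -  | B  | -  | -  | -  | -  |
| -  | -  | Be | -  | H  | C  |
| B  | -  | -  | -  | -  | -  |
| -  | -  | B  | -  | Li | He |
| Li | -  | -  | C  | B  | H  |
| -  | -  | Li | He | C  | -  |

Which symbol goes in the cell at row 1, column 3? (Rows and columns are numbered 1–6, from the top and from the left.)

H

(r2,c1): row 2 has {H,Be,C}; column 1 has {Li,B}, so it must be He.
(r2,c2): row 2 has {H,He,Be,C}; column 2 has {B}, so it must be Li.
(r2,c4): row 2 has {H,He,Li,Be,C}; column 4 has {He,C}, so it must be B.
(r5,c3): row 5 has {H,Li,B,C}; column 3 has {Li,Be,B}, so it must be He.
(r5,c2): row 5 has {H,He,Li,B,C}; column 2 has {Li,B}, so it must be Be.
(r6,c2): row 6 has {He,Li,C}; column 2 has {Li,Be,B}, so it must be H.
(r4,c2): row 4 has {He,Li,B}; column 2 has {H,Li,Be,B}, so it must be C.
(r6,c1): row 6 has {H,He,Li,C}; column 1 has {He,Li,B}, so it must be Be.
(r6,c6): row 6 has {H,He,Li,Be,C}; column 6 has {H,He,C}, so it must be B.
(r3,c2): row 3 has {B}; column 2 has {H,Li,Be,B,C}, so it must be He.
(r3,c5): row 3 has {He,B}; column 5 has {H,Li,B,C}, so it must be Be.
(r3,c6): row 3 has {He,Be,B}; column 6 has {H,He,B,C}, so it must be Li.
(r4,c1): row 4 has {He,Li,B,C}; column 1 has {He,Li,Be,B}, so it must be H.
(r4,c4): row 4 has {H,He,Li,B,C}; column 4 has {He,B,C}, so it must be Be.
(r1,c1): row 1 has {B}; column 1 has {H,He,Li,Be,B}, so it must be C.
(r1,c3): row 1 has {B,C}; column 3 has {He,Li,Be,B}, so it must be H.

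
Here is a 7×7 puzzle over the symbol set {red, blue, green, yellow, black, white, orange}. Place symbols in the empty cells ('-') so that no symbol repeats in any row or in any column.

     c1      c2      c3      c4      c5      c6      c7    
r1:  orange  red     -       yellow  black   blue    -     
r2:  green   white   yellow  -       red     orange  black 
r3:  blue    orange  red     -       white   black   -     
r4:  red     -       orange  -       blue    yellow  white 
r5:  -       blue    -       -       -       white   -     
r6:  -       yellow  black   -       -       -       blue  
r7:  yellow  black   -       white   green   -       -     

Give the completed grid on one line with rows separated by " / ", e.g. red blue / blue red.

orange red white yellow black blue green / green white yellow blue red orange black / blue orange red green white black yellow / red green orange black blue yellow white / black blue green orange yellow white red / white yellow black red orange green blue / yellow black blue white green red orange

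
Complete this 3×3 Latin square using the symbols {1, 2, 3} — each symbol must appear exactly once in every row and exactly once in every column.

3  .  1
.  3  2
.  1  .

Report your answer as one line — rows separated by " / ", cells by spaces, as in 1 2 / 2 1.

3 2 1 / 1 3 2 / 2 1 3

(r1,c2) = 2
(r2,c1) = 1
(r3,c1) = 2
(r3,c3) = 3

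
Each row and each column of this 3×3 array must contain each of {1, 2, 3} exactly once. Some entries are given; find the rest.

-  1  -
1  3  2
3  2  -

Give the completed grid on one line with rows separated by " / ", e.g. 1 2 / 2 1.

(r1,c1) = 2
(r1,c3) = 3
(r3,c3) = 1

2 1 3 / 1 3 2 / 3 2 1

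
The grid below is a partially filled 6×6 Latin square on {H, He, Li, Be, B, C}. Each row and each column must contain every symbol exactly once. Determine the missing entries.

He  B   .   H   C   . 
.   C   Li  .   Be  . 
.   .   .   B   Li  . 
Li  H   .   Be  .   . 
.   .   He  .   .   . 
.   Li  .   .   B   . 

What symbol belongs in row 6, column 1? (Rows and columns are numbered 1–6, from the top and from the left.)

Be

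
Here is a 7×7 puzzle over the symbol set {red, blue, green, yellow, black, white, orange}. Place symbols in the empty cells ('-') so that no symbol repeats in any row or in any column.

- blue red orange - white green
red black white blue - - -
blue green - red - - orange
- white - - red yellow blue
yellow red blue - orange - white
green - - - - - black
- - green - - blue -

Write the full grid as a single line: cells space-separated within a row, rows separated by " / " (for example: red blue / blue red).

row 1 has {red,blue,green,white,orange}; column 1 has {red,blue,green,yellow} — only black is left for (r1,c1).
row 1 has {red,blue,green,black,white,orange}; column 5 has {red,orange} — only yellow is left for (r1,c5).
row 2 has {red,blue,black,white}; column 5 has {red,yellow,orange} — only green is left for (r2,c5).
row 2 has {red,blue,green,black,white}; column 6 has {blue,yellow,white} — only orange is left for (r2,c6).
row 2 has {red,blue,green,black,white,orange}; column 7 has {blue,green,black,white,orange} — only yellow is left for (r2,c7).
row 3 has {red,blue,green,orange}; column 6 has {blue,yellow,white,orange} — only black is left for (r3,c6).
row 4 has {red,blue,yellow,white}; column 1 has {red,blue,green,yellow,black} — only orange is left for (r4,c1).
row 4 has {red,blue,yellow,white,orange}; column 3 has {red,blue,green,white} — only black is left for (r4,c3).
row 4 has {red,blue,yellow,black,white,orange}; column 4 has {red,blue,orange} — only green is left for (r4,c4).
row 5 has {red,blue,yellow,white,orange}; column 4 has {red,blue,green,orange} — only black is left for (r5,c4).
row 5 has {red,blue,yellow,black,white,orange}; column 6 has {blue,yellow,black,white,orange} — only green is left for (r5,c6).
row 6 has {green,black}; column 6 has {blue,green,yellow,black,white,orange} — only red is left for (r6,c6).
row 7 has {blue,green}; column 1 has {red,blue,green,yellow,black,orange} — only white is left for (r7,c1).
row 7 has {blue,green,white}; column 4 has {red,blue,green,black,orange} — only yellow is left for (r7,c4).
row 7 has {blue,green,yellow,white}; column 5 has {red,green,yellow,orange} — only black is left for (r7,c5).
row 7 has {blue,green,yellow,black,white}; column 7 has {blue,green,yellow,black,white,orange} — only red is left for (r7,c7).
row 3 has {red,blue,green,black,orange}; column 3 has {red,blue,green,black,white} — only yellow is left for (r3,c3).
row 3 has {red,blue,green,yellow,black,orange}; column 5 has {red,green,yellow,black,orange} — only white is left for (r3,c5).
row 6 has {red,green,black}; column 3 has {red,blue,green,yellow,black,white} — only orange is left for (r6,c3).
row 6 has {red,green,black,orange}; column 4 has {red,blue,green,yellow,black,orange} — only white is left for (r6,c4).
row 6 has {red,green,black,white,orange}; column 5 has {red,green,yellow,black,white,orange} — only blue is left for (r6,c5).
row 7 has {red,blue,green,yellow,black,white}; column 2 has {red,blue,green,black,white} — only orange is left for (r7,c2).
row 6 has {red,blue,green,black,white,orange}; column 2 has {red,blue,green,black,white,orange} — only yellow is left for (r6,c2).

black blue red orange yellow white green / red black white blue green orange yellow / blue green yellow red white black orange / orange white black green red yellow blue / yellow red blue black orange green white / green yellow orange white blue red black / white orange green yellow black blue red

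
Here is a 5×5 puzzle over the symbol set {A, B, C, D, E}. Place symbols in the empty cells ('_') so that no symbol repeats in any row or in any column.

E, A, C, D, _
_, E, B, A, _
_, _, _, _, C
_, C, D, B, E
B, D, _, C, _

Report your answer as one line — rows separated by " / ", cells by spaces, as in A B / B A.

E A C D B / C E B A D / D B A E C / A C D B E / B D E C A

(r1,c5): row 1 has {A,C,D,E}; column 5 has {C,E}, so it must be B.
(r2,c5): row 2 has {A,B,E}; column 5 has {B,C,E}, so it must be D.
(r3,c2): row 3 has {C}; column 2 has {A,C,D,E}, so it must be B.
(r3,c4): row 3 has {B,C}; column 4 has {A,B,C,D}, so it must be E.
(r4,c1): row 4 has {B,C,D,E}; column 1 has {B,E}, so it must be A.
(r5,c5): row 5 has {B,C,D}; column 5 has {B,C,D,E}, so it must be A.
(r2,c1): row 2 has {A,B,D,E}; column 1 has {A,B,E}, so it must be C.
(r3,c1): row 3 has {B,C,E}; column 1 has {A,B,C,E}, so it must be D.
(r3,c3): row 3 has {B,C,D,E}; column 3 has {B,C,D}, so it must be A.
(r5,c3): row 5 has {A,B,C,D}; column 3 has {A,B,C,D}, so it must be E.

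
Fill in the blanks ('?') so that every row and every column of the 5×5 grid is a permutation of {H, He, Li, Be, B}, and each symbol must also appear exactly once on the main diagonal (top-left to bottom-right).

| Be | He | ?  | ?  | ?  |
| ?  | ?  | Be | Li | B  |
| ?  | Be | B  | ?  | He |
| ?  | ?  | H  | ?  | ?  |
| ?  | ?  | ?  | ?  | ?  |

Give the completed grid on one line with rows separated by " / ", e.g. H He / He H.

row 1 has {He,Be}; column 3 has {H,Be,B} — only Li is left for (r1,c3).
row 1 has {He,Li,Be}; column 5 has {He,B} — only H is left for (r1,c5).
row 2 has {Li,Be,B}; column 2 has {He,Be}; the diagonal has {Be,B} — only H is left for (r2,c2).
row 3 has {He,Be,B}; column 4 has {Li} — only H is left for (r3,c4).
row 4 has {H}; column 4 has {H,Li}; the diagonal has {H,Be,B} — only He is left for (r4,c4).
row 5 is empty so far; column 3 has {H,Li,Be,B} — only He is left for (r5,c3).
row 5 has {He}; column 5 has {H,He,B}; the diagonal has {H,He,Be,B} — only Li is left for (r5,c5).
row 1 has {H,He,Li,Be}; column 4 has {H,He,Li} — only B is left for (r1,c4).
row 2 has {H,Li,Be,B}; column 1 has {Be} — only He is left for (r2,c1).
row 3 has {H,He,Be,B}; column 1 has {He,Be} — only Li is left for (r3,c1).
row 4 has {H,He}; column 1 has {He,Li,Be} — only B is left for (r4,c1).
row 4 has {H,He,B}; column 2 has {H,He,Be} — only Li is left for (r4,c2).
row 4 has {H,He,Li,B}; column 5 has {H,He,Li,B} — only Be is left for (r4,c5).
row 5 has {He,Li}; column 1 has {He,Li,Be,B} — only H is left for (r5,c1).
row 5 has {H,He,Li}; column 2 has {H,He,Li,Be} — only B is left for (r5,c2).
row 5 has {H,He,Li,B}; column 4 has {H,He,Li,B} — only Be is left for (r5,c4).

Be He Li B H / He H Be Li B / Li Be B H He / B Li H He Be / H B He Be Li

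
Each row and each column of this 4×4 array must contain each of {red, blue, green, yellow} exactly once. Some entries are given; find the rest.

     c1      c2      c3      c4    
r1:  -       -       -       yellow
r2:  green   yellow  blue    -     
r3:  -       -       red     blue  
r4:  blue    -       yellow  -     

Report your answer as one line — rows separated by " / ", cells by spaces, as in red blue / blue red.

red blue green yellow / green yellow blue red / yellow green red blue / blue red yellow green

(r1,c1) = red
(r1,c3) = green
(r2,c4) = red
(r3,c1) = yellow
(r3,c2) = green
(r4,c2) = red
(r4,c4) = green
(r1,c2) = blue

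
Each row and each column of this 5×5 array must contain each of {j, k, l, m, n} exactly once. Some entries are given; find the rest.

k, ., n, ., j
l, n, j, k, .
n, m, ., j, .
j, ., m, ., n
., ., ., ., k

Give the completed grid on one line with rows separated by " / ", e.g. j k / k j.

k l n m j / l n j k m / n m k j l / j k m l n / m j l n k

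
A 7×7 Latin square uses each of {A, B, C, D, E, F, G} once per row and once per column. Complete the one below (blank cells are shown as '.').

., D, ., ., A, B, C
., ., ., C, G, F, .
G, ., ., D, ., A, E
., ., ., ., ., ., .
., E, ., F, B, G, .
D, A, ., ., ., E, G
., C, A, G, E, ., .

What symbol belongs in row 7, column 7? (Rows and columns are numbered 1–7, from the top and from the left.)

F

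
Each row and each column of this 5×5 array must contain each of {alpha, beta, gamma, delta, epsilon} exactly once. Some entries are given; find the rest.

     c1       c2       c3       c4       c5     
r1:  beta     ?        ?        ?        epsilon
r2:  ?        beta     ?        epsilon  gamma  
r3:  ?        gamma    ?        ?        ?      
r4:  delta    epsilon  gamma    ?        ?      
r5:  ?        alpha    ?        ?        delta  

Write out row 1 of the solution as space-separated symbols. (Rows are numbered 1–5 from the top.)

beta delta alpha gamma epsilon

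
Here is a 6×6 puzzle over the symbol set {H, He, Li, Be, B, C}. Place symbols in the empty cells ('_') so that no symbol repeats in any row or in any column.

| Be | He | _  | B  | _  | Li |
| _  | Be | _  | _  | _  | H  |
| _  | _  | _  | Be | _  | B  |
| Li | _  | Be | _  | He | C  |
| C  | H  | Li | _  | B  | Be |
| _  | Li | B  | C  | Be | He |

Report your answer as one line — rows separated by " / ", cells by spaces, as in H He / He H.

Be He C B H Li / B Be He Li C H / He C H Be Li B / Li B Be H He C / C H Li He B Be / H Li B C Be He

row 3 has {Be,B}; column 2 has {H,He,Li,Be} — only C is left for (r3,c2).
row 4 has {He,Li,Be,C}; column 2 has {H,He,Li,Be,C} — only B is left for (r4,c2).
row 4 has {He,Li,Be,B,C}; column 4 has {Be,B,C} — only H is left for (r4,c4).
row 5 has {H,Li,Be,B,C}; column 4 has {H,Be,B,C} — only He is left for (r5,c4).
row 6 has {He,Li,Be,B,C}; column 1 has {Li,Be,C} — only H is left for (r6,c1).
row 2 has {H,Be}; column 4 has {H,He,Be,B,C} — only Li is left for (r2,c4).
row 2 has {H,Li,Be}; column 5 has {He,Be,B} — only C is left for (r2,c5).
row 3 has {Be,B,C}; column 1 has {H,Li,Be,C} — only He is left for (r3,c1).
row 3 has {He,Be,B,C}; column 3 has {Li,Be,B} — only H is left for (r3,c3).
row 3 has {H,He,Be,B,C}; column 5 has {He,Be,B,C} — only Li is left for (r3,c5).
row 1 has {He,Li,Be,B}; column 3 has {H,Li,Be,B} — only C is left for (r1,c3).
row 1 has {He,Li,Be,B,C}; column 5 has {He,Li,Be,B,C} — only H is left for (r1,c5).
row 2 has {H,Li,Be,C}; column 1 has {H,He,Li,Be,C} — only B is left for (r2,c1).
row 2 has {H,Li,Be,B,C}; column 3 has {H,Li,Be,B,C} — only He is left for (r2,c3).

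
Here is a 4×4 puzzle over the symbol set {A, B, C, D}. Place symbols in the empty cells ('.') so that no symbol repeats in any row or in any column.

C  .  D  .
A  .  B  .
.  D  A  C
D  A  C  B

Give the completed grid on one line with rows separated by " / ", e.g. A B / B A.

Cell (r1,c2): row 1 has {C,D}; column 2 has {A,D} → B.
Cell (r1,c4): row 1 has {B,C,D}; column 4 has {B,C} → A.
Cell (r2,c2): row 2 has {A,B}; column 2 has {A,B,D} → C.
Cell (r2,c4): row 2 has {A,B,C}; column 4 has {A,B,C} → D.
Cell (r3,c1): row 3 has {A,C,D}; column 1 has {A,C,D} → B.

C B D A / A C B D / B D A C / D A C B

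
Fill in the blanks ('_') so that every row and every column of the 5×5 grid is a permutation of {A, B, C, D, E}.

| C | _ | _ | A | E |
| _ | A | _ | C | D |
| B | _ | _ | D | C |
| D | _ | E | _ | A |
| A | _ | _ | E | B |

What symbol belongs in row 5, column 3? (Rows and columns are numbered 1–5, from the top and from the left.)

C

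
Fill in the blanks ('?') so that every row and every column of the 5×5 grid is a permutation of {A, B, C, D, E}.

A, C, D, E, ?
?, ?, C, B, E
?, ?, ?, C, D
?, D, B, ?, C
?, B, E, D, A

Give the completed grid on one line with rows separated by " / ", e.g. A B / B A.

Cell (r1,c5): row 1 has {A,C,D,E}; column 5 has {A,C,D,E} → B.
Cell (r2,c1): row 2 has {B,C,E}; column 1 has {A} → D.
Cell (r2,c2): row 2 has {B,C,D,E}; column 2 has {B,C,D} → A.
Cell (r3,c2): row 3 has {C,D}; column 2 has {A,B,C,D} → E.
Cell (r3,c3): row 3 has {C,D,E}; column 3 has {B,C,D,E} → A.
Cell (r4,c1): row 4 has {B,C,D}; column 1 has {A,D} → E.
Cell (r4,c4): row 4 has {B,C,D,E}; column 4 has {B,C,D,E} → A.
Cell (r5,c1): row 5 has {A,B,D,E}; column 1 has {A,D,E} → C.
Cell (r3,c1): row 3 has {A,C,D,E}; column 1 has {A,C,D,E} → B.

A C D E B / D A C B E / B E A C D / E D B A C / C B E D A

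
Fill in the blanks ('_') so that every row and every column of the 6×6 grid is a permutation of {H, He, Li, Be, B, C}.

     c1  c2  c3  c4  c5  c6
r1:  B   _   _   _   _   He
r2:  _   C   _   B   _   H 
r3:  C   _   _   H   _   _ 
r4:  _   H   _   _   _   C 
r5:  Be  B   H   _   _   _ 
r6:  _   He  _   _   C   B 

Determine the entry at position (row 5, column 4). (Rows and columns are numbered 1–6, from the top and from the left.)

C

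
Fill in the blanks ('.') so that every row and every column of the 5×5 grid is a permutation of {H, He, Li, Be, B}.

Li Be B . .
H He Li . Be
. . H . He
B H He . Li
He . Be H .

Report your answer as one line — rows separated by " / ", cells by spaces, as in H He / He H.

(r1,c4): row 1 has {Li,Be,B}; column 4 has {H}, so it must be He.
(r1,c5): row 1 has {He,Li,Be,B}; column 5 has {He,Li,Be}, so it must be H.
(r2,c4): row 2 has {H,He,Li,Be}; column 4 has {H,He}, so it must be B.
(r3,c1): row 3 has {H,He}; column 1 has {H,He,Li,B}, so it must be Be.
(r3,c4): row 3 has {H,He,Be}; column 4 has {H,He,B}, so it must be Li.
(r4,c4): row 4 has {H,He,Li,B}; column 4 has {H,He,Li,B}, so it must be Be.
(r5,c5): row 5 has {H,He,Be}; column 5 has {H,He,Li,Be}, so it must be B.
(r3,c2): row 3 has {H,He,Li,Be}; column 2 has {H,He,Be}, so it must be B.
(r5,c2): row 5 has {H,He,Be,B}; column 2 has {H,He,Be,B}, so it must be Li.

Li Be B He H / H He Li B Be / Be B H Li He / B H He Be Li / He Li Be H B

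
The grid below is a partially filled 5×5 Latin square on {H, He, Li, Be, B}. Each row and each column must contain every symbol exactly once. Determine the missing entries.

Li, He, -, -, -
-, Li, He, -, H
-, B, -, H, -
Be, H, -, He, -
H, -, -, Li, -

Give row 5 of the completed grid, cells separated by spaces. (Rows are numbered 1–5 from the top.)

H Be B Li He

Cell (r2,c1): row 2 has {H,He,Li}; column 1 has {H,Li,Be} → B.
Cell (r2,c4): row 2 has {H,He,Li,B}; column 4 has {H,He,Li} → Be.
Cell (r3,c1): row 3 has {H,B}; column 1 has {H,Li,Be,B} → He.
Cell (r5,c2): row 5 has {H,Li}; column 2 has {H,He,Li,B} → Be.
Cell (r5,c3): row 5 has {H,Li,Be}; column 3 has {He} → B.
Cell (r5,c5): row 5 has {H,Li,Be,B}; column 5 has {H} → He.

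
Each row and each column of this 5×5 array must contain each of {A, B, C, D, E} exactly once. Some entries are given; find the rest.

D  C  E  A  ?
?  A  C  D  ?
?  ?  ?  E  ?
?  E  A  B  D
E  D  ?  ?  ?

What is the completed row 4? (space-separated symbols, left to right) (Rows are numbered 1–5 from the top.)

C E A B D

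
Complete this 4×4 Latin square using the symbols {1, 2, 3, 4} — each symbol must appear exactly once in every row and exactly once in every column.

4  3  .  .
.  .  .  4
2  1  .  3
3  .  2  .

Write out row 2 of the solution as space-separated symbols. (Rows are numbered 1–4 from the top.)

1 2 3 4

At row 1, column 3: row 1 has {3,4}; column 3 has {2}; that leaves 1.
At row 1, column 4: row 1 has {1,3,4}; column 4 has {3,4}; that leaves 2.
At row 2, column 1: row 2 has {4}; column 1 has {2,3,4}; that leaves 1.
At row 2, column 2: row 2 has {1,4}; column 2 has {1,3}; that leaves 2.
At row 2, column 3: row 2 has {1,2,4}; column 3 has {1,2}; that leaves 3.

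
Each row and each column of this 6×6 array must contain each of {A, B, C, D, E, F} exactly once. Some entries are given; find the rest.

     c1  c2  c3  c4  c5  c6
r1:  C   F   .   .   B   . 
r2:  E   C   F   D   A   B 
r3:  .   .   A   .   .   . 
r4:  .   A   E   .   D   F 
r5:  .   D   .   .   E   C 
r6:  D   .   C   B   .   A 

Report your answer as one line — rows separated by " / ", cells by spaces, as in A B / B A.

C F D A B E / E C F D A B / F B A E C D / B A E C D F / A D B F E C / D E C B F A

Cell (r1,c3): row 1 has {B,C,F}; column 3 has {A,C,E,F} → D.
Cell (r1,c6): row 1 has {B,C,D,F}; column 6 has {A,B,C,F} → E.
Cell (r3,c6): row 3 has {A}; column 6 has {A,B,C,E,F} → D.
Cell (r4,c1): row 4 has {A,D,E,F}; column 1 has {C,D,E} → B.
Cell (r4,c4): row 4 has {A,B,D,E,F}; column 4 has {B,D} → C.
Cell (r5,c3): row 5 has {C,D,E}; column 3 has {A,C,D,E,F} → B.
Cell (r6,c2): row 6 has {A,B,C,D}; column 2 has {A,C,D,F} → E.
Cell (r6,c5): row 6 has {A,B,C,D,E}; column 5 has {A,B,D,E} → F.
Cell (r1,c4): row 1 has {B,C,D,E,F}; column 4 has {B,C,D} → A.
Cell (r3,c1): row 3 has {A,D}; column 1 has {B,C,D,E} → F.
Cell (r3,c2): row 3 has {A,D,F}; column 2 has {A,C,D,E,F} → B.
Cell (r3,c4): row 3 has {A,B,D,F}; column 4 has {A,B,C,D} → E.
Cell (r3,c5): row 3 has {A,B,D,E,F}; column 5 has {A,B,D,E,F} → C.
Cell (r5,c1): row 5 has {B,C,D,E}; column 1 has {B,C,D,E,F} → A.
Cell (r5,c4): row 5 has {A,B,C,D,E}; column 4 has {A,B,C,D,E} → F.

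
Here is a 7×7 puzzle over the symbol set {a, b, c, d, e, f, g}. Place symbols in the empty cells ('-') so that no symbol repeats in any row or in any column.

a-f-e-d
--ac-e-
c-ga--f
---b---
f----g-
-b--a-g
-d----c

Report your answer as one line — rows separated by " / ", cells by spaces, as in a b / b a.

a c f g e b d / g f a c d e b / c e g a b d f / e g d b f c a / f a b d c g e / d b c e a f g / b d e f g a c

(r1,c4) = g
(r2,c7) = b
(r3,c2) = e
(r1,c2) = c
(r1,c6) = b
(r3,c6) = d
(r5,c2) = a
(r5,c7) = e
(r3,c5) = b
(r4,c7) = a
(r5,c4) = d
(r5,c5) = c
(r5,c3) = b
(r7,c3) = e
(r7,c4) = f
(r7,c5) = g
(r7,c6) = a
(r6,c4) = e
(r7,c1) = b
(r6,c1) = d
(r6,c3) = c
(r6,c6) = f
(r2,c1) = g
(r2,c2) = f
(r2,c5) = d
(r4,c1) = e
(r4,c2) = g
(r4,c3) = d
(r4,c5) = f
(r4,c6) = c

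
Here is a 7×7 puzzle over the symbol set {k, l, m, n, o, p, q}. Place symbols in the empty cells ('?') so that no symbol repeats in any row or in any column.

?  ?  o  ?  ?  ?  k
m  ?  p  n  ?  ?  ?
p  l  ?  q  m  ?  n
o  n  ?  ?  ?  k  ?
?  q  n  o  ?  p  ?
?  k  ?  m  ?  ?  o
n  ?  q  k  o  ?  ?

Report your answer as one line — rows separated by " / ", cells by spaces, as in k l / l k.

l m o p n q k / m o p n k l q / p l k q m o n / o n m l q k p / k q n o l p m / q k l m p n o / n p q k o m l

row 2 has {m,n,p}; column 2 has {k,l,n,q} — only o is left for (r2,c2).
row 3 has {l,m,n,p,q}; column 3 has {n,o,p,q} — only k is left for (r3,c3).
row 3 has {k,l,m,n,p,q}; column 6 has {k,p} — only o is left for (r3,c6).
row 6 has {k,m,o}; column 3 has {k,n,o,p,q} — only l is left for (r6,c3).
row 4 has {k,n,o}; column 3 has {k,l,n,o,p,q} — only m is left for (r4,c3).
row 6 has {k,l,m,o}; column 1 has {m,n,o,p} — only q is left for (r6,c1).
row 6 has {k,l,m,o,q}; column 6 has {k,o,p} — only n is left for (r6,c6).
row 1 has {k,o}; column 1 has {m,n,o,p,q} — only l is left for (r1,c1).
row 1 has {k,l,o}; column 4 has {k,m,n,o,q} — only p is left for (r1,c4).
row 4 has {k,m,n,o}; column 4 has {k,m,n,o,p,q} — only l is left for (r4,c4).
row 5 has {n,o,p,q}; column 1 has {l,m,n,o,p,q} — only k is left for (r5,c1).
row 5 has {k,n,o,p,q}; column 5 has {m,o} — only l is left for (r5,c5).
row 5 has {k,l,n,o,p,q}; column 7 has {k,n,o} — only m is left for (r5,c7).
row 6 has {k,l,m,n,o,q}; column 5 has {l,m,o} — only p is left for (r6,c5).
row 1 has {k,l,o,p}; column 2 has {k,l,n,o,q} — only m is left for (r1,c2).
row 1 has {k,l,m,o,p}; column 6 has {k,n,o,p} — only q is left for (r1,c6).
row 2 has {m,n,o,p}; column 6 has {k,n,o,p,q} — only l is left for (r2,c6).
row 2 has {l,m,n,o,p}; column 7 has {k,m,n,o} — only q is left for (r2,c7).
row 4 has {k,l,m,n,o}; column 5 has {l,m,o,p} — only q is left for (r4,c5).
row 4 has {k,l,m,n,o,q}; column 7 has {k,m,n,o,q} — only p is left for (r4,c7).
row 7 has {k,n,o,q}; column 2 has {k,l,m,n,o,q} — only p is left for (r7,c2).
row 7 has {k,n,o,p,q}; column 6 has {k,l,n,o,p,q} — only m is left for (r7,c6).
row 7 has {k,m,n,o,p,q}; column 7 has {k,m,n,o,p,q} — only l is left for (r7,c7).
row 1 has {k,l,m,o,p,q}; column 5 has {l,m,o,p,q} — only n is left for (r1,c5).
row 2 has {l,m,n,o,p,q}; column 5 has {l,m,n,o,p,q} — only k is left for (r2,c5).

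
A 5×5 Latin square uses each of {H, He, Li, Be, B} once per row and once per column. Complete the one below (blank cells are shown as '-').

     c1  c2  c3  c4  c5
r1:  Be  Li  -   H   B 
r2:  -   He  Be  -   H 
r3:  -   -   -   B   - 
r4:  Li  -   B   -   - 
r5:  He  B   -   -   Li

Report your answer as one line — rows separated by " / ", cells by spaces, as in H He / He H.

Be Li He H B / B He Be Li H / H Be Li B He / Li H B He Be / He B H Be Li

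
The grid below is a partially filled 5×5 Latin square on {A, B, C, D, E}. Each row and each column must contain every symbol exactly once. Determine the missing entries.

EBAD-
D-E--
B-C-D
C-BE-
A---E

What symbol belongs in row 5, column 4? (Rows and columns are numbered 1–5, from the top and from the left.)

row 1 has {A,B,D,E}; column 5 has {D,E} — only C is left for (r1,c5).
row 3 has {B,C,D}; column 4 has {D,E} — only A is left for (r3,c4).
row 4 has {B,C,E}; column 5 has {C,D,E} — only A is left for (r4,c5).
row 5 has {A,E}; column 3 has {A,B,C,E} — only D is left for (r5,c3).
row 2 has {D,E}; column 5 has {A,C,D,E} — only B is left for (r2,c5).
row 3 has {A,B,C,D}; column 2 has {B} — only E is left for (r3,c2).
row 4 has {A,B,C,E}; column 2 has {B,E} — only D is left for (r4,c2).
row 5 has {A,D,E}; column 2 has {B,D,E} — only C is left for (r5,c2).
row 5 has {A,C,D,E}; column 4 has {A,D,E} — only B is left for (r5,c4).

B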